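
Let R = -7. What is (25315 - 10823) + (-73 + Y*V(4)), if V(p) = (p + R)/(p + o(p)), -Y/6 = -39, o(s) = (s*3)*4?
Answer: 28811/2 ≈ 14406.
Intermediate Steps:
o(s) = 12*s (o(s) = (3*s)*4 = 12*s)
Y = 234 (Y = -6*(-39) = 234)
V(p) = (-7 + p)/(13*p) (V(p) = (p - 7)/(p + 12*p) = (-7 + p)/((13*p)) = (-7 + p)*(1/(13*p)) = (-7 + p)/(13*p))
(25315 - 10823) + (-73 + Y*V(4)) = (25315 - 10823) + (-73 + 234*((1/13)*(-7 + 4)/4)) = 14492 + (-73 + 234*((1/13)*(¼)*(-3))) = 14492 + (-73 + 234*(-3/52)) = 14492 + (-73 - 27/2) = 14492 - 173/2 = 28811/2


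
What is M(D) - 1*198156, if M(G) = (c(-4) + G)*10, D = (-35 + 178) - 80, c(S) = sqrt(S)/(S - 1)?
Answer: -197526 - 4*I ≈ -1.9753e+5 - 4.0*I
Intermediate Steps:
c(S) = sqrt(S)/(-1 + S)
D = 63 (D = 143 - 80 = 63)
M(G) = -4*I + 10*G (M(G) = (sqrt(-4)/(-1 - 4) + G)*10 = ((2*I)/(-5) + G)*10 = ((2*I)*(-1/5) + G)*10 = (-2*I/5 + G)*10 = (G - 2*I/5)*10 = -4*I + 10*G)
M(D) - 1*198156 = (-4*I + 10*63) - 1*198156 = (-4*I + 630) - 198156 = (630 - 4*I) - 198156 = -197526 - 4*I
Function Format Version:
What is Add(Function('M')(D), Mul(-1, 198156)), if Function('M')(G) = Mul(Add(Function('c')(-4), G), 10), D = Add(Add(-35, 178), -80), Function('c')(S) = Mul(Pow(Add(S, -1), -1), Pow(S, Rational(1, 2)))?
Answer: Add(-197526, Mul(-4, I)) ≈ Add(-1.9753e+5, Mul(-4.0000, I))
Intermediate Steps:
Function('c')(S) = Mul(Pow(S, Rational(1, 2)), Pow(Add(-1, S), -1)) (Function('c')(S) = Mul(Pow(Add(-1, S), -1), Pow(S, Rational(1, 2))) = Mul(Pow(S, Rational(1, 2)), Pow(Add(-1, S), -1)))
D = 63 (D = Add(143, -80) = 63)
Function('M')(G) = Add(Mul(-4, I), Mul(10, G)) (Function('M')(G) = Mul(Add(Mul(Pow(-4, Rational(1, 2)), Pow(Add(-1, -4), -1)), G), 10) = Mul(Add(Mul(Mul(2, I), Pow(-5, -1)), G), 10) = Mul(Add(Mul(Mul(2, I), Rational(-1, 5)), G), 10) = Mul(Add(Mul(Rational(-2, 5), I), G), 10) = Mul(Add(G, Mul(Rational(-2, 5), I)), 10) = Add(Mul(-4, I), Mul(10, G)))
Add(Function('M')(D), Mul(-1, 198156)) = Add(Add(Mul(-4, I), Mul(10, 63)), Mul(-1, 198156)) = Add(Add(Mul(-4, I), 630), -198156) = Add(Add(630, Mul(-4, I)), -198156) = Add(-197526, Mul(-4, I))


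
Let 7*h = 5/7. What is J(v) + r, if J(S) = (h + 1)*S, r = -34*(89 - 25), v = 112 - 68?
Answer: -104248/49 ≈ -2127.5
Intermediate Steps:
h = 5/49 (h = (5/7)/7 = (5*(⅐))/7 = (⅐)*(5/7) = 5/49 ≈ 0.10204)
v = 44
r = -2176 (r = -34*64 = -2176)
J(S) = 54*S/49 (J(S) = (5/49 + 1)*S = 54*S/49)
J(v) + r = (54/49)*44 - 2176 = 2376/49 - 2176 = -104248/49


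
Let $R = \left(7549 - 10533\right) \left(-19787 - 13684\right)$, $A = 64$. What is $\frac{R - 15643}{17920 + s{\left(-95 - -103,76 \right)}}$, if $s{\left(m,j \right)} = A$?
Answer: $\frac{99861821}{17984} \approx 5552.8$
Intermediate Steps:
$s{\left(m,j \right)} = 64$
$R = 99877464$ ($R = \left(-2984\right) \left(-33471\right) = 99877464$)
$\frac{R - 15643}{17920 + s{\left(-95 - -103,76 \right)}} = \frac{99877464 - 15643}{17920 + 64} = \frac{99861821}{17984}$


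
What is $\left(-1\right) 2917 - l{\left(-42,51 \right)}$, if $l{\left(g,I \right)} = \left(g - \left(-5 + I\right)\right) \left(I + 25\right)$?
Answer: $3771$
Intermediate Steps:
$l{\left(g,I \right)} = \left(25 + I\right) \left(5 + g - I\right)$ ($l{\left(g,I \right)} = \left(5 + g - I\right) \left(25 + I\right) = \left(25 + I\right) \left(5 + g - I\right)$)
$\left(-1\right) 2917 - l{\left(-42,51 \right)} = \left(-1\right) 2917 - \left(125 - 51^{2} - 1020 + 25 \left(-42\right) + 51 \left(-42\right)\right) = -2917 - \left(125 - 2601 - 1020 - 1050 - 2142\right) = -2917 - -6688 = -2917 + 6688 = 3771$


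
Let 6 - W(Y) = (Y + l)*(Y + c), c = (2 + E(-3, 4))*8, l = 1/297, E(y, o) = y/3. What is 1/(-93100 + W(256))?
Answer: -9/1446110 ≈ -6.2236e-6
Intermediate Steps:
E(y, o) = y/3 (E(y, o) = y*(⅓) = y/3)
l = 1/297 ≈ 0.0033670
c = 8 (c = (2 + (⅓)*(-3))*8 = (2 - 1)*8 = 1*8 = 8)
W(Y) = 6 - (8 + Y)*(1/297 + Y) (W(Y) = 6 - (Y + 1/297)*(Y + 8) = 6 - (1/297 + Y)*(8 + Y) = 6 - (8 + Y)*(1/297 + Y))
1/(-93100 + W(256)) = 1/(-93100 + (1774/297 - 1*256² - 2377/297*256)) = 1/(-93100 + (1774/297 - 1*65536 - 608512/297)) = 1/(-93100 + (1774/297 - 65536 - 608512/297)) = 1/(-93100 - 608210/9) = 1/(-1446110/9) = -9/1446110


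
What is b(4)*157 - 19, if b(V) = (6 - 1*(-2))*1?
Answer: 1237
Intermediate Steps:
b(V) = 8 (b(V) = (6 + 2)*1 = 8*1 = 8)
b(4)*157 - 19 = 8*157 - 19 = 1256 - 19 = 1237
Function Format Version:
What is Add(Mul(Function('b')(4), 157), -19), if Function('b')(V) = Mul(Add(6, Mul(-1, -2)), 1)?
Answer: 1237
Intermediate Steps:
Function('b')(V) = 8 (Function('b')(V) = Mul(Add(6, 2), 1) = Mul(8, 1) = 8)
Add(Mul(Function('b')(4), 157), -19) = Add(Mul(8, 157), -19) = Add(1256, -19) = 1237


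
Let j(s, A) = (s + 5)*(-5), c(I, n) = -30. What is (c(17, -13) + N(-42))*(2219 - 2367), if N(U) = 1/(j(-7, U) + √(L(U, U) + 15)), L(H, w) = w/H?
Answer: 31006/7 ≈ 4429.4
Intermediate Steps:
j(s, A) = -25 - 5*s (j(s, A) = (5 + s)*(-5) = -25 - 5*s)
N(U) = 1/14 (N(U) = 1/((-25 - 5*(-7)) + √(U/U + 15)) = 1/((-25 + 35) + √(1 + 15)) = 1/(10 + √16) = 1/(10 + 4) = 1/14)
(c(17, -13) + N(-42))*(2219 - 2367) = (-30 + 1/14)*(2219 - 2367) = -419/14*(-148) = 31006/7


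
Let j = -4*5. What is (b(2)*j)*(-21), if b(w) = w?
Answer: 840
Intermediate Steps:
j = -20
(b(2)*j)*(-21) = (2*(-20))*(-21) = -40*(-21) = 840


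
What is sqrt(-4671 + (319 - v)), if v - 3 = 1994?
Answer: I*sqrt(6349) ≈ 79.681*I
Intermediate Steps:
v = 1997 (v = 3 + 1994 = 1997)
sqrt(-4671 + (319 - v)) = sqrt(-4671 + (319 - 1*1997)) = sqrt(-4671 + (319 - 1997)) = sqrt(-4671 - 1678) = sqrt(-6349) = I*sqrt(6349)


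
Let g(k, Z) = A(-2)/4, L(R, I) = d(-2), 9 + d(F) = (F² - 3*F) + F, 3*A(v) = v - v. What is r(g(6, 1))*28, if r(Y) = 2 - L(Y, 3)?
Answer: 84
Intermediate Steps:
A(v) = 0 (A(v) = (v - v)/3 = (⅓)*0 = 0)
d(F) = -9 + F² - 2*F (d(F) = -9 + ((F² - 3*F) + F) = -9 + (F² - 2*F) = -9 + F² - 2*F)
L(R, I) = -1 (L(R, I) = -9 + (-2)² - 2*(-2) = -9 + 4 + 4 = -1)
g(k, Z) = 0 (g(k, Z) = 0/4 = 0*(¼) = 0)
r(Y) = 3 (r(Y) = 2 - 1*(-1) = 2 + 1 = 3)
r(g(6, 1))*28 = 3*28 = 84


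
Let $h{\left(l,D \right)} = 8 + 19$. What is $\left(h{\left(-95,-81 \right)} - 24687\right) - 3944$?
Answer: $-28604$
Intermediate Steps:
$h{\left(l,D \right)} = 27$
$\left(h{\left(-95,-81 \right)} - 24687\right) - 3944 = \left(27 - 24687\right) - 3944 = -24660 - 3944 = -28604$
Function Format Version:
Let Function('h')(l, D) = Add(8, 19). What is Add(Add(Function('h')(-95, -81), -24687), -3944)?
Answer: -28604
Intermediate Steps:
Function('h')(l, D) = 27
Add(Add(Function('h')(-95, -81), -24687), -3944) = Add(Add(27, -24687), -3944) = Add(-24660, -3944) = -28604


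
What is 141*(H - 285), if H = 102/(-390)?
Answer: -2614422/65 ≈ -40222.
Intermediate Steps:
H = -17/65 (H = 102*(-1/390) = -17/65 ≈ -0.26154)
141*(H - 285) = 141*(-17/65 - 285) = 141*(-18542/65) = -2614422/65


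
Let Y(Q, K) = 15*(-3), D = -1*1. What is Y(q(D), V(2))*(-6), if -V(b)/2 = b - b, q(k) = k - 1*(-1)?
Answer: 270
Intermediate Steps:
D = -1
q(k) = 1 + k (q(k) = k + 1 = 1 + k)
V(b) = 0 (V(b) = -2*(b - b) = -2*0 = 0)
Y(Q, K) = -45
Y(q(D), V(2))*(-6) = -45*(-6) = 270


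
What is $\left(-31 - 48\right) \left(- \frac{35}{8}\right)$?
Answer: $\frac{2765}{8} \approx 345.63$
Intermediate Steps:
$\left(-31 - 48\right) \left(- \frac{35}{8}\right) = - 79 \left(\left(-35\right) \frac{1}{8}\right) = \left(-79\right) \left(- \frac{35}{8}\right) = \frac{2765}{8}$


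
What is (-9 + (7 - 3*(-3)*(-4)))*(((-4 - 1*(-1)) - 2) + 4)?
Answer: 38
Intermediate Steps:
(-9 + (7 - 3*(-3)*(-4)))*(((-4 - 1*(-1)) - 2) + 4) = (-9 + (7 + 9*(-4)))*(((-4 + 1) - 2) + 4) = (-9 + (7 - 36))*((-3 - 2) + 4) = (-9 - 29)*(-5 + 4) = -38*(-1) = 38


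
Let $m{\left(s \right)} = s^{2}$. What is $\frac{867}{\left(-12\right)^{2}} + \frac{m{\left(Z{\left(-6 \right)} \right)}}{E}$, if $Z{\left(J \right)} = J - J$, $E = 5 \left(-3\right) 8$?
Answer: $\frac{289}{48} \approx 6.0208$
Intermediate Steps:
$E = -120$ ($E = \left(-15\right) 8 = -120$)
$Z{\left(J \right)} = 0$
$\frac{867}{\left(-12\right)^{2}} + \frac{m{\left(Z{\left(-6 \right)} \right)}}{E} = \frac{867}{\left(-12\right)^{2}} + \frac{0^{2}}{-120} = \frac{867}{144} + 0 \left(- \frac{1}{120}\right) = 867 \cdot \frac{1}{144} + 0 = \frac{289}{48} + 0 = \frac{289}{48}$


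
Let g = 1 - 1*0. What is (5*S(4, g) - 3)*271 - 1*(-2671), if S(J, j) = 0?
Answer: 1858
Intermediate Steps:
g = 1 (g = 1 + 0 = 1)
(5*S(4, g) - 3)*271 - 1*(-2671) = (5*0 - 3)*271 - 1*(-2671) = (0 - 3)*271 + 2671 = -3*271 + 2671 = -813 + 2671 = 1858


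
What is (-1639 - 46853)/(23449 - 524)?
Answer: -48492/22925 ≈ -2.1152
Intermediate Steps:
(-1639 - 46853)/(23449 - 524) = -48492/22925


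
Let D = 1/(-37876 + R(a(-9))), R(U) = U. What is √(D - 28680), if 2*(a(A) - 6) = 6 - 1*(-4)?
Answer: I*√41120185930865/37865 ≈ 169.35*I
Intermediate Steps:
a(A) = 11 (a(A) = 6 + (6 - 1*(-4))/2 = 6 + (6 + 4)/2 = 6 + (½)*10 = 6 + 5 = 11)
D = -1/37865 (D = 1/(-37876 + 11) = 1/(-37865) = -1/37865 ≈ -2.6410e-5)
√(D - 28680) = √(-1/37865 - 28680) = √(-1085968201/37865) = I*√41120185930865/37865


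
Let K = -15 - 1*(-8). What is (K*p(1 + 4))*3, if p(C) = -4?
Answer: 84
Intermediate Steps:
K = -7 (K = -15 + 8 = -7)
(K*p(1 + 4))*3 = -7*(-4)*3 = 28*3 = 84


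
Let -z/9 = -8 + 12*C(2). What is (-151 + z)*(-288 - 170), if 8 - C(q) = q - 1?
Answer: 382430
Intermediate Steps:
C(q) = 9 - q (C(q) = 8 - (q - 1) = 8 - (-1 + q) = 8 + (1 - q) = 9 - q)
z = -684 (z = -9*(-8 + 12*(9 - 1*2)) = -9*(-8 + 12*(9 - 2)) = -9*(-8 + 12*7) = -9*(-8 + 84) = -9*76 = -684)
(-151 + z)*(-288 - 170) = (-151 - 684)*(-288 - 170) = -835*(-458) = 382430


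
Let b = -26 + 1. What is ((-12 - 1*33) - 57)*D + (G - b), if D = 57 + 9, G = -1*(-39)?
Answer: -6668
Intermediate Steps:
G = 39
D = 66
b = -25
((-12 - 1*33) - 57)*D + (G - b) = ((-12 - 1*33) - 57)*66 + (39 - 1*(-25)) = ((-12 - 33) - 57)*66 + (39 + 25) = (-45 - 57)*66 + 64 = -102*66 + 64 = -6732 + 64 = -6668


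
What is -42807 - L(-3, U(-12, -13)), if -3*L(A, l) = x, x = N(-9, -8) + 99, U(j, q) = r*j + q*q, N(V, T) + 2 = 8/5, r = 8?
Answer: -641612/15 ≈ -42774.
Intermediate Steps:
N(V, T) = -⅖ (N(V, T) = -2 + 8/5 = -⅖)
U(j, q) = q² + 8*j (U(j, q) = 8*j + q*q = 8*j + q² = q² + 8*j)
x = 493/5 (x = -⅖ + 99 = 493/5 ≈ 98.600)
L(A, l) = -493/15 (L(A, l) = -⅓*493/5 = -493/15)
-42807 - L(-3, U(-12, -13)) = -42807 - 1*(-493/15) = -42807 + 493/15 = -641612/15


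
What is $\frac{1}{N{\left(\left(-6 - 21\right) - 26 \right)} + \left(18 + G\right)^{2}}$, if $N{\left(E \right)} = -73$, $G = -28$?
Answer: $\frac{1}{27} \approx 0.037037$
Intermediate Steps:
$\frac{1}{N{\left(\left(-6 - 21\right) - 26 \right)} + \left(18 + G\right)^{2}} = \frac{1}{-73 + \left(18 - 28\right)^{2}} = \frac{1}{-73 + \left(-10\right)^{2}} = \frac{1}{-73 + 100} = \frac{1}{27}$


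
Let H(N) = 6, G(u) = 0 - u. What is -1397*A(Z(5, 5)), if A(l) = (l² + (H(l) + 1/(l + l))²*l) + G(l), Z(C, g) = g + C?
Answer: -25482677/40 ≈ -6.3707e+5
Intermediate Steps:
G(u) = -u
Z(C, g) = C + g
A(l) = l² - l + l*(6 + 1/(2*l))² (A(l) = (l² + (6 + 1/(l + l))²*l) - l = (l² + (6 + 1/(2*l))²*l) - l = (l² + l*(6 + 1/(2*l))²) - l = l² - l + l*(6 + 1/(2*l))²)
-1397*A(Z(5, 5)) = -1397*((5 + 5)² - (5 + 5) + (1 + 12*(5 + 5))²/(4*(5 + 5))) = -1397*(10² - 1*10 + (¼)*(1 + 12*10)²/10) = -1397*(100 - 10 + (¼)*(⅒)*(1 + 120)²) = -1397*(100 - 10 + (¼)*(⅒)*121²) = -1397*(100 - 10 + (¼)*(⅒)*14641) = -1397*(100 - 10 + 14641/40) = -1397*18241/40 = -25482677/40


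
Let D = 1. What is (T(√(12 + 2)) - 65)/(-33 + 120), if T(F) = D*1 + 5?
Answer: -59/87 ≈ -0.67816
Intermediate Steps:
T(F) = 6 (T(F) = 1*1 + 5 = 1 + 5 = 6)
(T(√(12 + 2)) - 65)/(-33 + 120) = (6 - 65)/(-33 + 120) = -59/87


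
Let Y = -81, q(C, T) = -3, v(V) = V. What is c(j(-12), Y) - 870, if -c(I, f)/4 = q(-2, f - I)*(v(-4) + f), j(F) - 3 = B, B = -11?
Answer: -1890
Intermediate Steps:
j(F) = -8 (j(F) = 3 - 11 = -8)
c(I, f) = -48 + 12*f (c(I, f) = -(-12)*(-4 + f) = -4*(12 - 3*f) = -48 + 12*f)
c(j(-12), Y) - 870 = (-48 + 12*(-81)) - 870 = (-48 - 972) - 870 = -1020 - 870 = -1890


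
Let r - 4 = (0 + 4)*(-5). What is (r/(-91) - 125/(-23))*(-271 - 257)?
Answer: -6200304/2093 ≈ -2962.4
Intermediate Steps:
r = -16 (r = 4 + (0 + 4)*(-5) = 4 + 4*(-5) = 4 - 20 = -16)
(r/(-91) - 125/(-23))*(-271 - 257) = (-16/(-91) - 125/(-23))*(-271 - 257) = (-16*(-1/91) - 125*(-1/23))*(-528) = (16/91 + 125/23)*(-528) = (11743/2093)*(-528) = -6200304/2093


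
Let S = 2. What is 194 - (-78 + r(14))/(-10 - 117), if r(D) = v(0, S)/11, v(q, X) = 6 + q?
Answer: 270166/1397 ≈ 193.39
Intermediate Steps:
r(D) = 6/11 (r(D) = (6 + 0)/11 = 6*(1/11) = 6/11)
194 - (-78 + r(14))/(-10 - 117) = 194 - (-78 + 6/11)/(-10 - 117) = 194 - (-852)/(11*(-127)) = 194 - (-852)*(-1)/(11*127) = 194 - 1*852/1397 = 194 - 852/1397 = 270166/1397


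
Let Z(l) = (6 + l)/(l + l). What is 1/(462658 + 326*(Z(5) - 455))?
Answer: 5/1573433 ≈ 3.1778e-6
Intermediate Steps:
Z(l) = (6 + l)/(2*l) (Z(l) = (6 + l)/((2*l)) = (6 + l)*(1/(2*l)) = (6 + l)/(2*l))
1/(462658 + 326*(Z(5) - 455)) = 1/(462658 + 326*((½)*(6 + 5)/5 - 455)) = 1/(462658 + 326*((½)*(⅕)*11 - 455)) = 1/(462658 + 326*(11/10 - 455)) = 1/(462658 + 326*(-4539/10)) = 1/(462658 - 739857/5) = 1/(1573433/5) = 5/1573433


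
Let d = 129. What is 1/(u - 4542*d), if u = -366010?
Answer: -1/951928 ≈ -1.0505e-6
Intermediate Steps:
1/(u - 4542*d) = 1/(-366010 - 4542*129) = 1/(-366010 - 1*585918) = 1/(-366010 - 585918) = 1/(-951928) = -1/951928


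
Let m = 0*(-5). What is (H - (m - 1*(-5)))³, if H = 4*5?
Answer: 3375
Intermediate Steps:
H = 20
m = 0
(H - (m - 1*(-5)))³ = (20 - (0 - 1*(-5)))³ = (20 - (0 + 5))³ = (20 - 1*5)³ = (20 - 5)³ = 15³ = 3375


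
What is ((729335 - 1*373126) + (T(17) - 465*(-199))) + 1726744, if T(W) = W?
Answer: 2175505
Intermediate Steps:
((729335 - 1*373126) + (T(17) - 465*(-199))) + 1726744 = ((729335 - 1*373126) + (17 - 465*(-199))) + 1726744 = ((729335 - 373126) + (17 + 92535)) + 1726744 = (356209 + 92552) + 1726744 = 448761 + 1726744 = 2175505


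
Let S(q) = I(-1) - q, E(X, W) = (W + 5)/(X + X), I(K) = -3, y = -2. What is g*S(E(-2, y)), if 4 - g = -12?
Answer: -36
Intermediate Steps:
g = 16 (g = 4 - 1*(-12) = 4 + 12 = 16)
E(X, W) = (5 + W)/(2*X) (E(X, W) = (5 + W)/((2*X)) = (5 + W)*(1/(2*X)) = (5 + W)/(2*X))
S(q) = -3 - q
g*S(E(-2, y)) = 16*(-3 - (5 - 2)/(2*(-2))) = 16*(-3 - (-1)*3/(2*2)) = 16*(-3 - 1*(-¾)) = 16*(-3 + ¾) = 16*(-9/4) = -36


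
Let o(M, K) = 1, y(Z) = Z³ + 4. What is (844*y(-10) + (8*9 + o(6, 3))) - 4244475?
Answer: -5085026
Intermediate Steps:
y(Z) = 4 + Z³
(844*y(-10) + (8*9 + o(6, 3))) - 4244475 = (844*(4 + (-10)³) + (8*9 + 1)) - 4244475 = (844*(4 - 1000) + (72 + 1)) - 4244475 = (844*(-996) + 73) - 4244475 = (-840624 + 73) - 4244475 = -840551 - 4244475 = -5085026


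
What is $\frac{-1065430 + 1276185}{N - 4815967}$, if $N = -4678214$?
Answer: $- \frac{210755}{9494181} \approx -0.022198$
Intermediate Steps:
$\frac{-1065430 + 1276185}{N - 4815967} = \frac{-1065430 + 1276185}{-4678214 - 4815967} = \frac{210755}{-9494181} = 210755 \left(- \frac{1}{9494181}\right) = - \frac{210755}{9494181}$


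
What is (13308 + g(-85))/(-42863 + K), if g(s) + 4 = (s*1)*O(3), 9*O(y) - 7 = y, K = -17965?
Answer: -59443/273726 ≈ -0.21716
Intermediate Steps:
O(y) = 7/9 + y/9
g(s) = -4 + 10*s/9 (g(s) = -4 + (s*1)*(7/9 + (⅑)*3) = -4 + s*(7/9 + ⅓) = -4 + s*(10/9) = -4 + 10*s/9)
(13308 + g(-85))/(-42863 + K) = (13308 + (-4 + (10/9)*(-85)))/(-42863 - 17965) = (13308 + (-4 - 850/9))/(-60828) = (13308 - 886/9)*(-1/60828) = (118886/9)*(-1/60828) = -59443/273726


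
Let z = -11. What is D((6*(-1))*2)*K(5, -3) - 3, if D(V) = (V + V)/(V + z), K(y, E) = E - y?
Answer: -261/23 ≈ -11.348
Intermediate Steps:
D(V) = 2*V/(-11 + V) (D(V) = (V + V)/(V - 11) = (2*V)/(-11 + V) = 2*V/(-11 + V))
D((6*(-1))*2)*K(5, -3) - 3 = (2*((6*(-1))*2)/(-11 + (6*(-1))*2))*(-3 - 1*5) - 3 = (2*(-6*2)/(-11 - 6*2))*(-3 - 5) - 3 = (2*(-12)/(-11 - 12))*(-8) - 3 = (2*(-12)/(-23))*(-8) - 3 = (2*(-12)*(-1/23))*(-8) - 3 = (24/23)*(-8) - 3 = -192/23 - 3 = -261/23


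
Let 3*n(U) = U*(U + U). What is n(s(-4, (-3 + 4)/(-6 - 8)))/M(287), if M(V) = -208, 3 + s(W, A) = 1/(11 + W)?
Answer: -50/1911 ≈ -0.026164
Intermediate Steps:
s(W, A) = -3 + 1/(11 + W)
n(U) = 2*U²/3 (n(U) = (U*(U + U))/3 = (U*(2*U))/3 = (2*U²)/3 = 2*U²/3)
n(s(-4, (-3 + 4)/(-6 - 8)))/M(287) = (2*((-32 - 3*(-4))/(11 - 4))²/3)/(-208) = (2*((-32 + 12)/7)²/3)*(-1/208) = (2*((⅐)*(-20))²/3)*(-1/208) = (2*(-20/7)²/3)*(-1/208) = ((⅔)*(400/49))*(-1/208) = (800/147)*(-1/208) = -50/1911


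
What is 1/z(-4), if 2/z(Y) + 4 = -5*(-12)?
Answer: 28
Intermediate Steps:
z(Y) = 1/28 (z(Y) = 2/(-4 - 5*(-12)) = 2/(-4 + 60) = 2/56 = 2*(1/56) = 1/28)
1/z(-4) = 1/(1/28) = 28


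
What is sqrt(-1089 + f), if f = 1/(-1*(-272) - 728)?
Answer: I*sqrt(56610690)/228 ≈ 33.0*I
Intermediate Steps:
f = -1/456 (f = 1/(272 - 728) = 1/(-456) = -1/456 ≈ -0.0021930)
sqrt(-1089 + f) = sqrt(-1089 - 1/456) = sqrt(-496585/456) = I*sqrt(56610690)/228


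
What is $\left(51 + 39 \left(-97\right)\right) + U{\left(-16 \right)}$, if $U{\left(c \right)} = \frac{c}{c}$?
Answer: $-3731$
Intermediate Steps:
$U{\left(c \right)} = 1$
$\left(51 + 39 \left(-97\right)\right) + U{\left(-16 \right)} = \left(51 + 39 \left(-97\right)\right) + 1 = \left(51 - 3783\right) + 1 = -3732 + 1 = -3731$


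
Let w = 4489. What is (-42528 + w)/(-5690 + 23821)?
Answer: -38039/18131 ≈ -2.0980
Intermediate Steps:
(-42528 + w)/(-5690 + 23821) = (-42528 + 4489)/(-5690 + 23821) = -38039/18131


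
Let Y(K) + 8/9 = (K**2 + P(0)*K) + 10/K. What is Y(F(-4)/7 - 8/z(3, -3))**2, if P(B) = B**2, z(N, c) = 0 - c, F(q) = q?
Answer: 9522441889/224820036 ≈ 42.356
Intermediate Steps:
z(N, c) = -c
Y(K) = -8/9 + K**2 + 10/K (Y(K) = -8/9 + ((K**2 + 0**2*K) + 10/K) = -8/9 + ((K**2 + 0*K) + 10/K) = -8/9 + ((K**2 + 0) + 10/K) = -8/9 + (K**2 + 10/K) = -8/9 + K**2 + 10/K)
Y(F(-4)/7 - 8/z(3, -3))**2 = (-8/9 + (-4/7 - 8/((-1*(-3))))**2 + 10/(-4/7 - 8/((-1*(-3)))))**2 = (-8/9 + (-4*1/7 - 8/3)**2 + 10/(-4*1/7 - 8/3))**2 = (-8/9 + (-4/7 - 8*1/3)**2 + 10/(-4/7 - 8*1/3))**2 = (-8/9 + (-4/7 - 8/3)**2 + 10/(-4/7 - 8/3))**2 = (-8/9 + (-68/21)**2 + 10/(-68/21))**2 = (-8/9 + 4624/441 + 10*(-21/68))**2 = (-8/9 + 4624/441 - 105/34)**2 = (97583/14994)**2 = 9522441889/224820036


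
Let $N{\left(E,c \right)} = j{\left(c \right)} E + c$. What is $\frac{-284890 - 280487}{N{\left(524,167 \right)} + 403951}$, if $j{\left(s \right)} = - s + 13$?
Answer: $- \frac{565377}{323422} \approx -1.7481$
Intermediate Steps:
$j{\left(s \right)} = 13 - s$
$N{\left(E,c \right)} = c + E \left(13 - c\right)$ ($N{\left(E,c \right)} = \left(13 - c\right) E + c = E \left(13 - c\right) + c = c + E \left(13 - c\right)$)
$\frac{-284890 - 280487}{N{\left(524,167 \right)} + 403951} = \frac{-284890 - 280487}{\left(167 - 524 \left(-13 + 167\right)\right) + 403951} = - \frac{565377}{\left(167 - 524 \cdot 154\right) + 403951} = - \frac{565377}{\left(167 - 80696\right) + 403951} = - \frac{565377}{-80529 + 403951} = - \frac{565377}{323422}$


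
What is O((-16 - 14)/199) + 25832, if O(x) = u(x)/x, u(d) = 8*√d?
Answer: 25832 - 4*I*√5970/15 ≈ 25832.0 - 20.604*I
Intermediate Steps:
O(x) = 8/√x (O(x) = (8*√x)/x = 8/√x)
O((-16 - 14)/199) + 25832 = 8/√((-16 - 14)/199) + 25832 = 8/√(-30*1/199) + 25832 = 8/√(-30/199) + 25832 = 8*(-I*√5970/30) + 25832 = -4*I*√5970/15 + 25832 = 25832 - 4*I*√5970/15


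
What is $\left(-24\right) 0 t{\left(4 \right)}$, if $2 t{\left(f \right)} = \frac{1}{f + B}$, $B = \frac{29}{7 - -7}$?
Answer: $0$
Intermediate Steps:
$B = \frac{29}{14}$ ($B = \frac{29}{7 + 7} = \frac{29}{14} \approx 2.0714$)
$t{\left(f \right)} = \frac{1}{2 \left(\frac{29}{14} + f\right)}$ ($t{\left(f \right)} = \frac{1}{2 \left(f + \frac{29}{14}\right)} = \frac{1}{2 \left(\frac{29}{14} + f\right)}$)
$\left(-24\right) 0 t{\left(4 \right)} = \left(-24\right) 0 \frac{7}{29 + 14 \cdot 4} = 0 \frac{7}{29 + 56} = 0 \cdot \frac{7}{85} = 0$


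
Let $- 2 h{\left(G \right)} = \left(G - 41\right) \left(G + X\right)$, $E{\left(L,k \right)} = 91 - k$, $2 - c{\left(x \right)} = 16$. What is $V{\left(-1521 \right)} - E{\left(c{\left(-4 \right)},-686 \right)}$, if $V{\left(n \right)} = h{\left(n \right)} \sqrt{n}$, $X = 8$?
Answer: $-777 - 46084467 i \approx -777.0 - 4.6084 \cdot 10^{7} i$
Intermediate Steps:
$c{\left(x \right)} = -14$ ($c{\left(x \right)} = 2 - 16 = -14$)
$h{\left(G \right)} = - \frac{\left(-41 + G\right) \left(8 + G\right)}{2}$ ($h{\left(G \right)} = - \frac{\left(G - 41\right) \left(G + 8\right)}{2} = - \frac{\left(G - 41\right) \left(8 + G\right)}{2} = - \frac{\left(-41 + G\right) \left(8 + G\right)}{2}$)
$V{\left(n \right)} = \sqrt{n} \left(164 - \frac{n^{2}}{2} + \frac{33 n}{2}\right)$ ($V{\left(n \right)} = \left(164 - \frac{n^{2}}{2} + \frac{33 n}{2}\right) \sqrt{n} = \sqrt{n} \left(164 - \frac{n^{2}}{2} + \frac{33 n}{2}\right)$)
$V{\left(-1521 \right)} - E{\left(c{\left(-4 \right)},-686 \right)} = \frac{\sqrt{-1521} \left(328 - \left(-1521\right)^{2} + 33 \left(-1521\right)\right)}{2} - \left(91 - -686\right) = \frac{39 i \left(328 - 2313441 - 50193\right)}{2} - \left(91 + 686\right) = \frac{39 i \left(328 - 2313441 - 50193\right)}{2} - 777 = \frac{1}{2} \cdot 39 i \left(-2363306\right) - 777 = - 46084467 i - 777 = -777 - 46084467 i$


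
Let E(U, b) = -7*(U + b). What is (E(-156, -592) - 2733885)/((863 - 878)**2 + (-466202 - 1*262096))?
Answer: 2728649/728073 ≈ 3.7478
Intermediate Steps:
E(U, b) = -7*U - 7*b
(E(-156, -592) - 2733885)/((863 - 878)**2 + (-466202 - 1*262096)) = ((-7*(-156) - 7*(-592)) - 2733885)/((863 - 878)**2 + (-466202 - 1*262096)) = ((1092 + 4144) - 2733885)/((-15)**2 + (-466202 - 262096)) = (5236 - 2733885)/(225 - 728298) = -2728649/(-728073) = -2728649*(-1/728073) = 2728649/728073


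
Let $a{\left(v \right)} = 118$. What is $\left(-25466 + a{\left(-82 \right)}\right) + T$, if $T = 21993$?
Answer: $-3355$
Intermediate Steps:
$\left(-25466 + a{\left(-82 \right)}\right) + T = \left(-25466 + 118\right) + 21993 = -25348 + 21993 = -3355$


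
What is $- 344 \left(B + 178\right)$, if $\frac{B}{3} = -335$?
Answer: $284488$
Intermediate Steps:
$B = -1005$ ($B = 3 \left(-335\right) = -1005$)
$- 344 \left(B + 178\right) = - 344 \left(-1005 + 178\right) = \left(-344\right) \left(-827\right) = 284488$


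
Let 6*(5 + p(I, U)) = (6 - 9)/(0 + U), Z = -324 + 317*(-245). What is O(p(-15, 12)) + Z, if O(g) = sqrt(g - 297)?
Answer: -77989 + I*sqrt(43494)/12 ≈ -77989.0 + 17.379*I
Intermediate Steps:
Z = -77989 (Z = -324 - 77665 = -77989)
p(I, U) = -5 - 1/(2*U) (p(I, U) = -5 + ((6 - 9)/(0 + U))/6 = -5 + (-3/U)/6 = -5 - 1/(2*U))
O(g) = sqrt(-297 + g)
O(p(-15, 12)) + Z = sqrt(-297 + (-5 - 1/2/12)) - 77989 = sqrt(-297 + (-5 - 1/2*1/12)) - 77989 = sqrt(-297 + (-5 - 1/24)) - 77989 = sqrt(-297 - 121/24) - 77989 = sqrt(-7249/24) - 77989 = I*sqrt(43494)/12 - 77989 = -77989 + I*sqrt(43494)/12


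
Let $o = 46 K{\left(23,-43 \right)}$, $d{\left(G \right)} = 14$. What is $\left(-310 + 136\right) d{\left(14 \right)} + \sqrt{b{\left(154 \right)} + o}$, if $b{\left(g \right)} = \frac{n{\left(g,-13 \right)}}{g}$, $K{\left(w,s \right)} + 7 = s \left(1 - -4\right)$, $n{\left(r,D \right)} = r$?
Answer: $-2436 + i \sqrt{10211} \approx -2436.0 + 101.05 i$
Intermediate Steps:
$K{\left(w,s \right)} = -7 + 5 s$ ($K{\left(w,s \right)} = -7 + s \left(1 - -4\right) = -7 + s \left(1 + 4\right) = -7 + s 5 = -7 + 5 s$)
$b{\left(g \right)} = 1$ ($b{\left(g \right)} = \frac{g}{g} = 1$)
$o = -10212$ ($o = 46 \left(-7 + 5 \left(-43\right)\right) = 46 \left(-7 - 215\right) = 46 \left(-222\right) = -10212$)
$\left(-310 + 136\right) d{\left(14 \right)} + \sqrt{b{\left(154 \right)} + o} = \left(-310 + 136\right) 14 + \sqrt{1 - 10212} = \left(-174\right) 14 + \sqrt{-10211} = -2436 + i \sqrt{10211}$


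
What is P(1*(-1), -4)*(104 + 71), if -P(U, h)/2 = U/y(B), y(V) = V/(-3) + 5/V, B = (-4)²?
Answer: -16800/241 ≈ -69.710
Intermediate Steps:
B = 16
y(V) = 5/V - V/3 (y(V) = V*(-⅓) + 5/V = -V/3 + 5/V = 5/V - V/3)
P(U, h) = 96*U/241 (P(U, h) = -2*U/(5/16 - ⅓*16) = -2*U/(5*(1/16) - 16/3) = -2*U/(5/16 - 16/3) = -2*U/(-241/48) = -2*U*(-48)/241 = -(-96)*U/241 = 96*U/241)
P(1*(-1), -4)*(104 + 71) = (96*(1*(-1))/241)*(104 + 71) = ((96/241)*(-1))*175 = -96/241*175 = -16800/241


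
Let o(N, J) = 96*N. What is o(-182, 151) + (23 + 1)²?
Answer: -16896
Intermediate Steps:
o(-182, 151) + (23 + 1)² = 96*(-182) + (23 + 1)² = -17472 + 24² = -17472 + 576 = -16896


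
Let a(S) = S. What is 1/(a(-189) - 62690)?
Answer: -1/62879 ≈ -1.5904e-5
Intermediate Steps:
1/(a(-189) - 62690) = 1/(-189 - 62690) = 1/(-62879) = -1/62879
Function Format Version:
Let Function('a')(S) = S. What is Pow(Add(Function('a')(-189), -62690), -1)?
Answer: Rational(-1, 62879) ≈ -1.5904e-5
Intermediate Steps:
Pow(Add(Function('a')(-189), -62690), -1) = Pow(Add(-189, -62690), -1) = Pow(-62879, -1) = Rational(-1, 62879)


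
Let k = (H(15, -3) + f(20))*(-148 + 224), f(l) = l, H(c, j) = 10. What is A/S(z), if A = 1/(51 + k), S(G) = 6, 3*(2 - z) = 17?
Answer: 1/13986 ≈ 7.1500e-5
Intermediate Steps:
z = -11/3 (z = 2 - 1/3*17 = 2 - 17/3 = -11/3 ≈ -3.6667)
k = 2280 (k = (10 + 20)*(-148 + 224) = 30*76 = 2280)
A = 1/2331 (A = 1/(51 + 2280) = 1/2331 ≈ 0.00042900)
A/S(z) = (1/2331)/6 = (1/2331)*(1/6) = 1/13986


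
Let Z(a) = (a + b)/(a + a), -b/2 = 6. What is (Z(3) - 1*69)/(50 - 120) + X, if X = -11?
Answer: -1399/140 ≈ -9.9929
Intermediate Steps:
b = -12 (b = -2*6 = -12)
Z(a) = (-12 + a)/(2*a) (Z(a) = (a - 12)/(a + a) = (-12 + a)/((2*a)) = (-12 + a)*(1/(2*a)) = (-12 + a)/(2*a))
(Z(3) - 1*69)/(50 - 120) + X = ((1/2)*(-12 + 3)/3 - 1*69)/(50 - 120) - 11 = ((1/2)*(1/3)*(-9) - 69)/(-70) - 11 = -(-3/2 - 69)/70 - 11 = -1/70*(-141/2) - 11 = 141/140 - 11 = -1399/140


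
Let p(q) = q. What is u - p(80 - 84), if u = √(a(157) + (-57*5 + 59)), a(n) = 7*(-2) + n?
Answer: 4 + I*√83 ≈ 4.0 + 9.1104*I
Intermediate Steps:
a(n) = -14 + n
u = I*√83 (u = √((-14 + 157) + (-57*5 + 59)) = √(143 + (-285 + 59)) = √(143 - 226) = √(-83) = I*√83 ≈ 9.1104*I)
u - p(80 - 84) = I*√83 - (80 - 84) = I*√83 - 1*(-4) = I*√83 + 4 = 4 + I*√83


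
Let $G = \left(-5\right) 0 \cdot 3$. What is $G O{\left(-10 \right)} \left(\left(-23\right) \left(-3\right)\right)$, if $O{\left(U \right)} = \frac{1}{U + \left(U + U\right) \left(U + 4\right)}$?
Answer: $0$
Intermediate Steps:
$O{\left(U \right)} = \frac{1}{U + 2 U \left(4 + U\right)}$
$G = 0$ ($G = 0 \cdot 3 = 0$)
$G O{\left(-10 \right)} \left(\left(-23\right) \left(-3\right)\right) = 0 \frac{1}{\left(-10\right) \left(9 + 2 \left(-10\right)\right)} \left(\left(-23\right) \left(-3\right)\right) = 0 \left(- \frac{1}{10 \left(9 - 20\right)}\right) 69 = 0 \left(- \frac{1}{10 \left(-11\right)}\right) 69 = 0 \left(\left(- \frac{1}{10}\right) \left(- \frac{1}{11}\right)\right) 69 = 0 \cdot \frac{1}{110} \cdot 69 = 0 \cdot 69 = 0$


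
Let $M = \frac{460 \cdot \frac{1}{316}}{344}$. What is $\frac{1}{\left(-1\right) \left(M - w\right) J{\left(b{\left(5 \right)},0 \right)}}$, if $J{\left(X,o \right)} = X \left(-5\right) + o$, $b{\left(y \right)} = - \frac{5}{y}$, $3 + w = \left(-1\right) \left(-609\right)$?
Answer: $\frac{27176}{82342705} \approx 0.00033004$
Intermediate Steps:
$w = 606$ ($w = -3 - -609 = -3 + 609 = 606$)
$M = \frac{115}{27176}$ ($M = 460 \cdot \frac{1}{316} \cdot \frac{1}{344} = \frac{115}{79} \cdot \frac{1}{344} = \frac{115}{27176} \approx 0.0042317$)
$J{\left(X,o \right)} = o - 5 X$ ($J{\left(X,o \right)} = - 5 X + o = o - 5 X$)
$\frac{1}{\left(-1\right) \left(M - w\right) J{\left(b{\left(5 \right)},0 \right)}} = \frac{1}{\left(-1\right) \left(\frac{115}{27176} - 606\right) \left(0 - 5 \left(- \frac{5}{5}\right)\right)} = \frac{1}{\left(-1\right) \left(\frac{115}{27176} - 606\right) \left(0 - 5 \left(\left(-5\right) \frac{1}{5}\right)\right)} = \frac{1}{\left(-1\right) \left(- \frac{16468541 \left(0 - -5\right)}{27176}\right)} = \frac{1}{\left(-1\right) \left(- \frac{16468541 \left(0 + 5\right)}{27176}\right)} = \frac{1}{\left(-1\right) \left(\left(- \frac{16468541}{27176}\right) 5\right)} = \frac{1}{\left(-1\right) \left(- \frac{82342705}{27176}\right)} = \frac{1}{\frac{82342705}{27176}} = \frac{27176}{82342705}$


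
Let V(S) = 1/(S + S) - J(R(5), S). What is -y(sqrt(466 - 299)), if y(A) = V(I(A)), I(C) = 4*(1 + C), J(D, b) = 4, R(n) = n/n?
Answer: 5313/1328 - sqrt(167)/1328 ≈ 3.9910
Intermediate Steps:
R(n) = 1
I(C) = 4 + 4*C
V(S) = -4 + 1/(2*S) (V(S) = 1/(S + S) - 1*4 = 1/(2*S) - 4 = -4 + 1/(2*S))
y(A) = -4 + 1/(2*(4 + 4*A))
-y(sqrt(466 - 299)) = -(-31 - 32*sqrt(466 - 299))/(8*(1 + sqrt(466 - 299))) = -(-31 - 32*sqrt(167))/(8*(1 + sqrt(167)))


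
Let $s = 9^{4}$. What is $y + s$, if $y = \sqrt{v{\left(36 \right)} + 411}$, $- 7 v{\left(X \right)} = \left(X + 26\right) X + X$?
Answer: $6561 + \sqrt{87} \approx 6570.3$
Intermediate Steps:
$v{\left(X \right)} = - \frac{X}{7} - \frac{X \left(26 + X\right)}{7}$ ($v{\left(X \right)} = - \frac{\left(X + 26\right) X + X}{7} = - \frac{\left(26 + X\right) X + X}{7} = - \frac{X \left(26 + X\right) + X}{7} = - \frac{X + X \left(26 + X\right)}{7} = - \frac{X}{7} - \frac{X \left(26 + X\right)}{7}$)
$s = 6561$
$y = \sqrt{87}$ ($y = \sqrt{\left(- \frac{1}{7}\right) 36 \left(27 + 36\right) + 411} = \sqrt{\left(- \frac{1}{7}\right) 36 \cdot 63 + 411} = \sqrt{-324 + 411} = \sqrt{87} \approx 9.3274$)
$y + s = \sqrt{87} + 6561 = 6561 + \sqrt{87}$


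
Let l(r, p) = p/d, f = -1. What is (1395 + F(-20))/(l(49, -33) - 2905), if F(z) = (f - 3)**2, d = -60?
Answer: -1660/3417 ≈ -0.48581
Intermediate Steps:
F(z) = 16 (F(z) = (-1 - 3)**2 = (-4)**2 = 16)
l(r, p) = -p/60 (l(r, p) = p/(-60) = p*(-1/60) = -p/60)
(1395 + F(-20))/(l(49, -33) - 2905) = (1395 + 16)/(-1/60*(-33) - 2905) = 1411/(11/20 - 2905) = 1411/(-58089/20) = 1411*(-20/58089) = -1660/3417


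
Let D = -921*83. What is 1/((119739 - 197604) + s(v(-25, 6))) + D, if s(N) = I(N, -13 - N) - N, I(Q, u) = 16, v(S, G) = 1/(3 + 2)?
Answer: -29755131983/389246 ≈ -76443.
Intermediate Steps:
v(S, G) = ⅕ (v(S, G) = 1/5 = ⅕)
s(N) = 16 - N
D = -76443
1/((119739 - 197604) + s(v(-25, 6))) + D = 1/((119739 - 197604) + (16 - 1*⅕)) - 76443 = 1/(-77865 + (16 - ⅕)) - 76443 = 1/(-77865 + 79/5) - 76443 = 1/(-389246/5) - 76443 = -5/389246 - 76443 = -29755131983/389246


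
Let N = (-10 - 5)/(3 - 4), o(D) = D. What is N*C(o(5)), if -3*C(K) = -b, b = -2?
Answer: -10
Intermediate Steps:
C(K) = -⅔ (C(K) = -(-1)*(-2)/3 = -⅓*2 = -⅔)
N = 15 (N = -15/(-1) = -15*(-1) = 15)
N*C(o(5)) = 15*(-⅔) = -10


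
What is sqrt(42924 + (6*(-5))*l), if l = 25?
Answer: 3*sqrt(4686) ≈ 205.36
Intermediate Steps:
sqrt(42924 + (6*(-5))*l) = sqrt(42924 + (6*(-5))*25) = sqrt(42924 - 30*25) = sqrt(42924 - 750) = sqrt(42174) = 3*sqrt(4686)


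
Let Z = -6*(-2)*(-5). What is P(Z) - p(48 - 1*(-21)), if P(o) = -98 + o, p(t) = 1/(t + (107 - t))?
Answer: -16907/107 ≈ -158.01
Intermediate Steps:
p(t) = 1/107
Z = -60 (Z = 12*(-5) = -60)
P(Z) - p(48 - 1*(-21)) = (-98 - 60) - 1*1/107 = -158 - 1/107 = -16907/107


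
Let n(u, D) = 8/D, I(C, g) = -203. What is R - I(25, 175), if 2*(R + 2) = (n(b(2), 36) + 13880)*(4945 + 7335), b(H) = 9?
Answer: 767022889/9 ≈ 8.5225e+7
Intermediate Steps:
R = 767021062/9 (R = -2 + ((8/36 + 13880)*(4945 + 7335))/2 = -2 + ((8*(1/36) + 13880)*12280)/2 = -2 + ((2/9 + 13880)*12280)/2 = -2 + ((124922/9)*12280)/2 = -2 + (½)*(1534042160/9) = -2 + 767021080/9 = 767021062/9 ≈ 8.5225e+7)
R - I(25, 175) = 767021062/9 - 1*(-203) = 767021062/9 + 203 = 767022889/9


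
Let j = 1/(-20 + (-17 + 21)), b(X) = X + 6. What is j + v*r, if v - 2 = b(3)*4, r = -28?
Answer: -17025/16 ≈ -1064.1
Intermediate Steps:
b(X) = 6 + X
v = 38 (v = 2 + (6 + 3)*4 = 2 + 9*4 = 2 + 36 = 38)
j = -1/16 (j = 1/(-20 + 4) = 1/(-16) = -1/16 ≈ -0.062500)
j + v*r = -1/16 + 38*(-28) = -1/16 - 1064 = -17025/16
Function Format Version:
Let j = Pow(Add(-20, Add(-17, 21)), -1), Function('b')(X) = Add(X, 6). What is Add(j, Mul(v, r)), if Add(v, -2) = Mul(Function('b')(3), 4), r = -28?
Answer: Rational(-17025, 16) ≈ -1064.1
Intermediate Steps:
Function('b')(X) = Add(6, X)
v = 38 (v = Add(2, Mul(Add(6, 3), 4)) = Add(2, Mul(9, 4)) = Add(2, 36) = 38)
j = Rational(-1, 16) (j = Pow(Add(-20, 4), -1) = Pow(-16, -1) = Rational(-1, 16) ≈ -0.062500)
Add(j, Mul(v, r)) = Add(Rational(-1, 16), Mul(38, -28)) = Add(Rational(-1, 16), -1064) = Rational(-17025, 16)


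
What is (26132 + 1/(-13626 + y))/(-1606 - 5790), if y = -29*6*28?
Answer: -483389735/136811208 ≈ -3.5333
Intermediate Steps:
y = -4872 (y = -174*28 = -4872)
(26132 + 1/(-13626 + y))/(-1606 - 5790) = (26132 + 1/(-13626 - 4872))/(-1606 - 5790) = (26132 + 1/(-18498))/(-7396) = (26132 - 1/18498)*(-1/7396) = (483389735/18498)*(-1/7396) = -483389735/136811208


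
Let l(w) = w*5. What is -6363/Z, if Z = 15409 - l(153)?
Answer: -909/2092 ≈ -0.43451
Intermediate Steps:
l(w) = 5*w
Z = 14644 (Z = 15409 - 5*153 = 15409 - 1*765 = 15409 - 765 = 14644)
-6363/Z = -6363/14644 = -6363*1/14644 = -909/2092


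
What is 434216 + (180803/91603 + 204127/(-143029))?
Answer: 5689055470049898/13101885487 ≈ 4.3422e+5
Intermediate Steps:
434216 + (180803/91603 + 204127/(-143029)) = 434216 + (180803*(1/91603) + 204127*(-1/143029)) = 434216 + (180803/91603 - 204127/143029) = 434216 + 7161426706/13101885487 = 5689055470049898/13101885487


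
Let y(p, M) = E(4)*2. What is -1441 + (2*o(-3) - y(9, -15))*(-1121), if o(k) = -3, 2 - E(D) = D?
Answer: 801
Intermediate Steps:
E(D) = 2 - D
y(p, M) = -4 (y(p, M) = (2 - 1*4)*2 = (2 - 4)*2 = -2*2 = -4)
-1441 + (2*o(-3) - y(9, -15))*(-1121) = -1441 + (2*(-3) - 1*(-4))*(-1121) = -1441 + (-6 + 4)*(-1121) = -1441 - 2*(-1121) = -1441 + 2242 = 801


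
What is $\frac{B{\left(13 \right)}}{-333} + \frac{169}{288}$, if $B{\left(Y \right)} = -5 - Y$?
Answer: $\frac{6829}{10656} \approx 0.64086$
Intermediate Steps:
$\frac{B{\left(13 \right)}}{-333} + \frac{169}{288} = \frac{-5 - 13}{-333} + \frac{169}{288} = \left(-5 - 13\right) \left(- \frac{1}{333}\right) + 169 \cdot \frac{1}{288} = \left(-18\right) \left(- \frac{1}{333}\right) + \frac{169}{288} = \frac{2}{37} + \frac{169}{288} = \frac{6829}{10656}$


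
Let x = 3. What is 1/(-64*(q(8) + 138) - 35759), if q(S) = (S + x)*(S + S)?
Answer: -1/55855 ≈ -1.7904e-5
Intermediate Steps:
q(S) = 2*S*(3 + S) (q(S) = (S + 3)*(S + S) = (3 + S)*(2*S) = 2*S*(3 + S))
1/(-64*(q(8) + 138) - 35759) = 1/(-64*(2*8*(3 + 8) + 138) - 35759) = 1/(-64*(2*8*11 + 138) - 35759) = 1/(-64*(176 + 138) - 35759) = 1/(-64*314 - 35759) = 1/(-20096 - 35759) = 1/(-55855) = -1/55855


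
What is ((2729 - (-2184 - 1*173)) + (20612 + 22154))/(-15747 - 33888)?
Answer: -47852/49635 ≈ -0.96408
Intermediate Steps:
((2729 - (-2184 - 1*173)) + (20612 + 22154))/(-15747 - 33888) = ((2729 - (-2184 - 173)) + 42766)/(-49635) = ((2729 - 1*(-2357)) + 42766)*(-1/49635) = ((2729 + 2357) + 42766)*(-1/49635) = (5086 + 42766)*(-1/49635) = 47852*(-1/49635) = -47852/49635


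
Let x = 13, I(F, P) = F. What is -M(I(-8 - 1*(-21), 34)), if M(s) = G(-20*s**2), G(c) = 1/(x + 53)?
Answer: -1/66 ≈ -0.015152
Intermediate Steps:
G(c) = 1/66 (G(c) = 1/(13 + 53) = 1/66)
M(s) = 1/66
-M(I(-8 - 1*(-21), 34)) = -1*1/66 = -1/66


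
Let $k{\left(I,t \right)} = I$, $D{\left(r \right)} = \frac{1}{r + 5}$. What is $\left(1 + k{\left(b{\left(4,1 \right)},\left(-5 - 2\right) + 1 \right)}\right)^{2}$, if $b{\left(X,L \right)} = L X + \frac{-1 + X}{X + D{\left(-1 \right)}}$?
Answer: $\frac{9409}{289} \approx 32.557$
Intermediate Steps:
$D{\left(r \right)} = \frac{1}{5 + r}$
$b{\left(X,L \right)} = L X + \frac{-1 + X}{\frac{1}{4} + X}$ ($b{\left(X,L \right)} = L X + \frac{-1 + X}{X + \frac{1}{5 - 1}} = L X + \frac{-1 + X}{X + \frac{1}{4}} = L X + \frac{-1 + X}{\frac{1}{4} + X}$)
$\left(1 + k{\left(b{\left(4,1 \right)},\left(-5 - 2\right) + 1 \right)}\right)^{2} = \left(1 + \frac{-4 + 4 \cdot 4 + 1 \cdot 4 + 4 \cdot 1 \cdot 4^{2}}{1 + 4 \cdot 4}\right)^{2} = \left(1 + \frac{-4 + 16 + 4 + 4 \cdot 1 \cdot 16}{1 + 16}\right)^{2} = \left(1 + \frac{-4 + 16 + 4 + 64}{17}\right)^{2} = \left(1 + \frac{1}{17} \cdot 80\right)^{2} = \left(1 + \frac{80}{17}\right)^{2} = \left(\frac{97}{17}\right)^{2} = \frac{9409}{289}$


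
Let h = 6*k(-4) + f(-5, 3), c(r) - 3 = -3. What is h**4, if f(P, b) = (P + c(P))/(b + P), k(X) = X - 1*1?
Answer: 9150625/16 ≈ 5.7191e+5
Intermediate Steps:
k(X) = -1 + X (k(X) = X - 1 = -1 + X)
c(r) = 0 (c(r) = 3 - 3 = 0)
f(P, b) = P/(P + b) (f(P, b) = (P + 0)/(b + P) = P/(P + b))
h = -55/2 (h = 6*(-1 - 4) - 5/(-5 + 3) = 6*(-5) - 5/(-2) = -30 - 5*(-1/2) = -30 + 5/2 = -55/2 ≈ -27.500)
h**4 = (-55/2)**4 = 9150625/16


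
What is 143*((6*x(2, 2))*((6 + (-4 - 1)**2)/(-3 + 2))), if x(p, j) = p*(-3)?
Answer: 159588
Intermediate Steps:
x(p, j) = -3*p
143*((6*x(2, 2))*((6 + (-4 - 1)**2)/(-3 + 2))) = 143*((6*(-3*2))*((6 + (-4 - 1)**2)/(-3 + 2))) = 143*((6*(-6))*((6 + (-5)**2)/(-1))) = 143*(-36*(6 + 25)*(-1)) = 143*(-1116*(-1)) = 143*(-36*(-31)) = 143*1116 = 159588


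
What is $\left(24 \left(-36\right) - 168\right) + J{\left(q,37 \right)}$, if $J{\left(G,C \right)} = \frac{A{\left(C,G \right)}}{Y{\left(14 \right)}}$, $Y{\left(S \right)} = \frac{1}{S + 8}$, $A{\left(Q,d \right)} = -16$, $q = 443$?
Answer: $-1384$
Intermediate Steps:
$Y{\left(S \right)} = \frac{1}{8 + S}$
$J{\left(G,C \right)} = -352$ ($J{\left(G,C \right)} = - \frac{16}{\frac{1}{8 + 14}} = - \frac{16}{\frac{1}{22}} = - 16 \frac{1}{\frac{1}{22}} = \left(-16\right) 22 = -352$)
$\left(24 \left(-36\right) - 168\right) + J{\left(q,37 \right)} = \left(24 \left(-36\right) - 168\right) - 352 = \left(-864 - 168\right) - 352 = -1032 - 352 = -1384$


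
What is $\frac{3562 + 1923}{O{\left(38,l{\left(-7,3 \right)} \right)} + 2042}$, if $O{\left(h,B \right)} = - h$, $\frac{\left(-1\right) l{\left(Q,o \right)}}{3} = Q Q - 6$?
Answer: $\frac{5485}{2004} \approx 2.737$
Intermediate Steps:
$l{\left(Q,o \right)} = 18 - 3 Q^{2}$ ($l{\left(Q,o \right)} = - 3 \left(Q Q - 6\right) = - 3 \left(Q^{2} - 6\right) = - 3 \left(-6 + Q^{2}\right) = 18 - 3 Q^{2}$)
$\frac{3562 + 1923}{O{\left(38,l{\left(-7,3 \right)} \right)} + 2042} = \frac{3562 + 1923}{\left(-1\right) 38 + 2042} = \frac{5485}{-38 + 2042} = \frac{5485}{2004}$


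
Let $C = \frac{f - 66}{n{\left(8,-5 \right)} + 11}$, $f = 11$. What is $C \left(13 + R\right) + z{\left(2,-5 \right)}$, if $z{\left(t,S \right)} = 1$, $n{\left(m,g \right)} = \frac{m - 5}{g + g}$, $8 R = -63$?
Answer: $- \frac{10847}{428} \approx -25.343$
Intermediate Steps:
$R = - \frac{63}{8}$ ($R = \frac{1}{8} \left(-63\right) = - \frac{63}{8} \approx -7.875$)
$n{\left(m,g \right)} = \frac{-5 + m}{2 g}$
$C = - \frac{550}{107}$ ($C = \frac{11 - 66}{\frac{-5 + 8}{2 \left(-5\right)} + 11} = - \frac{55}{\frac{1}{2} \left(- \frac{1}{5}\right) 3 + 11} = - \frac{55}{- \frac{3}{10} + 11} = - \frac{55}{\frac{107}{10}} = \left(-55\right) \frac{10}{107} = - \frac{550}{107} \approx -5.1402$)
$C \left(13 + R\right) + z{\left(2,-5 \right)} = - \frac{550 \left(13 - \frac{63}{8}\right)}{107} + 1 = \left(- \frac{550}{107}\right) \frac{41}{8} + 1 = - \frac{11275}{428} + 1 = - \frac{10847}{428}$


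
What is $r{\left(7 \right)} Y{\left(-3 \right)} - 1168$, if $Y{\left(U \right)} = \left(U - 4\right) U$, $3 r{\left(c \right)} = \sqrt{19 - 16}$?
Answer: $-1168 + 7 \sqrt{3} \approx -1155.9$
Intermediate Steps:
$r{\left(c \right)} = \frac{\sqrt{3}}{3}$ ($r{\left(c \right)} = \frac{\sqrt{19 - 16}}{3} = \frac{\sqrt{3}}{3}$)
$Y{\left(U \right)} = U \left(-4 + U\right)$ ($Y{\left(U \right)} = \left(-4 + U\right) U = U \left(-4 + U\right)$)
$r{\left(7 \right)} Y{\left(-3 \right)} - 1168 = \frac{\sqrt{3}}{3} \left(- 3 \left(-4 - 3\right)\right) - 1168 = \frac{\sqrt{3}}{3} \left(\left(-3\right) \left(-7\right)\right) - 1168 = \frac{\sqrt{3}}{3} \cdot 21 - 1168 = 7 \sqrt{3} - 1168 = -1168 + 7 \sqrt{3}$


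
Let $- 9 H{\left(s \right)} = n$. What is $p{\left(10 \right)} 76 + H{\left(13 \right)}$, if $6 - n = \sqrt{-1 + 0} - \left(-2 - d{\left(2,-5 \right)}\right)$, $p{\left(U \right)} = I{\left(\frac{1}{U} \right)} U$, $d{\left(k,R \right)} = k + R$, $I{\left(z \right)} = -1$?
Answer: $- \frac{6847}{9} + \frac{i}{9} \approx -760.78 + 0.11111 i$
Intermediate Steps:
$d{\left(k,R \right)} = R + k$
$p{\left(U \right)} = - U$
$n = 7 - i$ ($n = 6 - \left(\sqrt{-1 + 0} - \left(-2 - \left(-5 + 2\right)\right)\right) = 6 - \left(\sqrt{-1} - \left(-2 - -3\right)\right) = 6 - \left(i - \left(-2 + 3\right)\right) = 6 - \left(i - 1\right) = 6 - \left(-1 + i\right) = 6 + \left(1 - i\right) = 7 - i \approx 7.0 - 1.0 i$)
$H{\left(s \right)} = - \frac{7}{9} + \frac{i}{9}$ ($H{\left(s \right)} = - \frac{7 - i}{9} = - \frac{7}{9} + \frac{i}{9}$)
$p{\left(10 \right)} 76 + H{\left(13 \right)} = \left(-1\right) 10 \cdot 76 - \left(\frac{7}{9} - \frac{i}{9}\right) = \left(-10\right) 76 - \left(\frac{7}{9} - \frac{i}{9}\right) = -760 - \left(\frac{7}{9} - \frac{i}{9}\right) = - \frac{6847}{9} + \frac{i}{9}$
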